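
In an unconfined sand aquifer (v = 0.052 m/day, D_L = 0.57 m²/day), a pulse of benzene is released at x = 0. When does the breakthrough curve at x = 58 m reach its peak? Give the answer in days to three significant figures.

924 days

For the 1D instantaneous-source solution, setting ∂C/∂t = 0 at fixed x gives v²t² + 2Dt − x² = 0, so t = (√(D² + v²x²) − D)/v².
√(D² + v²x²) = √(0.57² + 0.052² × 58²) = 3.069; v² = 0.002704.
t = (3.069 − 0.57)/0.002704 = 924 days (vs. the pure-advection estimate x/v = 1120 d).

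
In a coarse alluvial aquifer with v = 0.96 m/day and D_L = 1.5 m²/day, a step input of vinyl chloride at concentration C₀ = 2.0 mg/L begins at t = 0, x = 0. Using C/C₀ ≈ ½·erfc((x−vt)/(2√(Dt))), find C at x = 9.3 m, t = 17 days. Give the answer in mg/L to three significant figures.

1.67 mg/L

For a continuous step input, C/C₀ ≈ ½·erfc((x−vt)/(2√(Dt))).
vt = 0.96 × 17 = 16.32 m and 2√(Dt) = 2√(1.5 × 17) = 10.10 m.
Argument (x−vt)/(2√(Dt)) = (9.3 − 16.32)/10.10 = -0.6950; ½·erfc(-0.6950) = 0.8372.
C = 2.0 × 0.8372 = 1.67 mg/L.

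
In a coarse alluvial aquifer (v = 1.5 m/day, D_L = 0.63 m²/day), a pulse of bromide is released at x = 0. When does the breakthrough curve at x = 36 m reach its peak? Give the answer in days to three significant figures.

For the 1D instantaneous-source solution, setting ∂C/∂t = 0 at fixed x gives v²t² + 2Dt − x² = 0, so t = (√(D² + v²x²) − D)/v².
√(D² + v²x²) = √(0.63² + 1.5² × 36²) = 54.00; v² = 2.25.
t = (54.00 − 0.63)/2.25 = 23.7 days (vs. the pure-advection estimate x/v = 24.0 d).

23.7 days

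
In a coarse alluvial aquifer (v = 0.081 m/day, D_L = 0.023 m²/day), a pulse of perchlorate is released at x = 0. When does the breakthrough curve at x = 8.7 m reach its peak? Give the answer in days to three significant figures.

For the 1D instantaneous-source solution, setting ∂C/∂t = 0 at fixed x gives v²t² + 2Dt − x² = 0, so t = (√(D² + v²x²) − D)/v².
√(D² + v²x²) = √(0.023² + 0.081² × 8.7²) = 0.7051; v² = 0.006561.
t = (0.7051 − 0.023)/0.006561 = 104 days (vs. the pure-advection estimate x/v = 107 d).

104 days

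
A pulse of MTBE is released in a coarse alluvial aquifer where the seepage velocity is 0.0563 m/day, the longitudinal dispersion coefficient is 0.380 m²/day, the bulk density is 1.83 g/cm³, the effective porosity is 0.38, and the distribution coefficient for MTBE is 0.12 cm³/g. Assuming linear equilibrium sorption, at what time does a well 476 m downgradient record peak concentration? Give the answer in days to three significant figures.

13200 days

Retardation factor R = 1 + ρ_b·K_d/n = 1 + 1.83 × 0.12/0.38 = 1.578.
Sorption retards both mechanisms: v_R = v/R = 0.03568 m/day, D_R = D/R = 0.2408 m²/day.
Peak time from v_R²t² + 2D_R t − x² = 0: t = (√(D_R² + v_R²x²) − D_R)/v_R².
√(D_R² + v_R²x²) = √(0.2408² + 0.03568² × 476²) = 16.99; v_R² = 0.001273.
t = (16.99 − 0.2408)/0.001273 = 13200 days.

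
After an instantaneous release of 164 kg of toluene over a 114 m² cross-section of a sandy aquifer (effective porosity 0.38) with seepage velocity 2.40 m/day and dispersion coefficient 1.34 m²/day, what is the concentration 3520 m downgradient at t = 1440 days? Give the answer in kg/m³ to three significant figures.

For an instantaneous plane source, C(x,t) = M/(n_e·A·√(4πDt)) · exp(−(x−vt)²/(4Dt)), with n_e·A the pore (flow) area.
Plume center vt = 2.40 × 1440 = 3456 m, so the well at 3520 m is 64 m downgradient of the peak.
√(4πDt) = 155.7 m, giving peak height M/(n_e·A·√(4πDt)) = 164/(0.38 × 114 × 155.7) = 0.02431 kg/m³.
(x−vt)²/(4Dt) = (64)²/(4 × 1.34 × 1440) = 0.5307; exp(−0.5307) = 0.5882.
C = 0.02431 × 0.5882 = 0.0143 kg/m³.

0.0143 kg/m³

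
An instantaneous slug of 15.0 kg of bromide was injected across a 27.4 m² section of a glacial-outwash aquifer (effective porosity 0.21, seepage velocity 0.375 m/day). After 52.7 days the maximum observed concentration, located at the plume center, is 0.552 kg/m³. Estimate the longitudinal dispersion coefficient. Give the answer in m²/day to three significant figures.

At the plume center C_max = M/(n_e·A·√(4πDt)), so D = M²/(4πt·(n_e·A·C_max)²).
n_e·A·C_max = 0.21 × 27.4 × 0.552 = 3.176 kg/m.
D = 15.0²/(4π × 52.7 × 3.176²) = 0.0337 m²/day.

0.0337 m²/day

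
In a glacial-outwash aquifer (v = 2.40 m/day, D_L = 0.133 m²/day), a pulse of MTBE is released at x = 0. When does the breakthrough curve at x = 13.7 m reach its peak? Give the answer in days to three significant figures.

For the 1D instantaneous-source solution, setting ∂C/∂t = 0 at fixed x gives v²t² + 2Dt − x² = 0, so t = (√(D² + v²x²) − D)/v².
√(D² + v²x²) = √(0.133² + 2.40² × 13.7²) = 32.88; v² = 5.76.
t = (32.88 − 0.133)/5.76 = 5.69 days (vs. the pure-advection estimate x/v = 5.71 d).

5.69 days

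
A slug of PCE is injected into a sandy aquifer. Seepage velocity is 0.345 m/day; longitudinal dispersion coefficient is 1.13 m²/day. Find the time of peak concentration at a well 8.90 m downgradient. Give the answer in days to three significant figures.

18.0 days

For the 1D instantaneous-source solution, setting ∂C/∂t = 0 at fixed x gives v²t² + 2Dt − x² = 0, so t = (√(D² + v²x²) − D)/v².
√(D² + v²x²) = √(1.13² + 0.345² × 8.90²) = 3.272; v² = 0.119025.
t = (3.272 − 1.13)/0.119025 = 18.0 days (vs. the pure-advection estimate x/v = 25.8 d).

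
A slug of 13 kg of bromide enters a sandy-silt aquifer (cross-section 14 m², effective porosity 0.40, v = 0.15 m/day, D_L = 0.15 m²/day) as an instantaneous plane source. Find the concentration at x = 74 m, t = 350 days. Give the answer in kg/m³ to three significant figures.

0.0100 kg/m³

For an instantaneous plane source, C(x,t) = M/(n_e·A·√(4πDt)) · exp(−(x−vt)²/(4Dt)), with n_e·A the pore (flow) area.
Plume center vt = 0.15 × 350 = 52.5 m, so the well at 74 m is 21.5 m downgradient of the peak.
√(4πDt) = 25.69 m, giving peak height M/(n_e·A·√(4πDt)) = 13/(0.40 × 14 × 25.69) = 0.09036 kg/m³.
(x−vt)²/(4Dt) = (21.5)²/(4 × 0.15 × 350) = 2.201; exp(−2.201) = 0.1107.
C = 0.09036 × 0.1107 = 0.0100 kg/m³.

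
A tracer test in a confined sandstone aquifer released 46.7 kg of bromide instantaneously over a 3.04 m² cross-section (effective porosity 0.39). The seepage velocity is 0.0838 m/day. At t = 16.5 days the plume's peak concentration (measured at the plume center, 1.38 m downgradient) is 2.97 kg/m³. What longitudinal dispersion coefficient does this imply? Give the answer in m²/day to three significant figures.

0.848 m²/day

At the plume center C_max = M/(n_e·A·√(4πDt)), so D = M²/(4πt·(n_e·A·C_max)²).
n_e·A·C_max = 0.39 × 3.04 × 2.97 = 3.521 kg/m.
D = 46.7²/(4π × 16.5 × 3.521²) = 0.848 m²/day.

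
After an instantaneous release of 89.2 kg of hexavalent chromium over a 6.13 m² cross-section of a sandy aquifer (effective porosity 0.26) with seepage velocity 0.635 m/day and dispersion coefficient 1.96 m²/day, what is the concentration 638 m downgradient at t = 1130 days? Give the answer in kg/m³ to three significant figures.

0.164 kg/m³

For an instantaneous plane source, C(x,t) = M/(n_e·A·√(4πDt)) · exp(−(x−vt)²/(4Dt)), with n_e·A the pore (flow) area.
Plume center vt = 0.635 × 1130 = 717.55 m, so the well at 638 m is 79.55 m upgradient of the peak.
√(4πDt) = 166.8 m, giving peak height M/(n_e·A·√(4πDt)) = 89.2/(0.26 × 6.13 × 166.8) = 0.3355 kg/m³.
(x−vt)²/(4Dt) = (-79.55)²/(4 × 1.96 × 1130) = 0.7143; exp(−0.7143) = 0.4895.
C = 0.3355 × 0.4895 = 0.164 kg/m³.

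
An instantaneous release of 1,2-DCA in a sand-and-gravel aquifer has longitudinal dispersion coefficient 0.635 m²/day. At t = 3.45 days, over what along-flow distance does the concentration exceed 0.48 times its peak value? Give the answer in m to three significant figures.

The plume is Gaussian with σ = √(2Dt) = √(2 × 0.635 × 3.45) = 2.093 m.
C/C_peak = exp(−Δx²/(2σ²)) = 0.48 ⇒ Δx = σ·√(−2 ln 0.48) = 2.093 × 1.212 = 2.537 m.
Width = 2Δx = 5.07 m.

5.07 m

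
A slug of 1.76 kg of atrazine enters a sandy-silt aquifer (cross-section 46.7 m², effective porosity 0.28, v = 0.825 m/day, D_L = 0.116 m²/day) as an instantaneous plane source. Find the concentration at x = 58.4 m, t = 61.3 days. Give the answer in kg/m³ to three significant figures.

For an instantaneous plane source, C(x,t) = M/(n_e·A·√(4πDt)) · exp(−(x−vt)²/(4Dt)), with n_e·A the pore (flow) area.
Plume center vt = 0.825 × 61.3 = 50.5725 m, so the well at 58.4 m is 7.8275 m downgradient of the peak.
√(4πDt) = 9.453 m, giving peak height M/(n_e·A·√(4πDt)) = 1.76/(0.28 × 46.7 × 9.453) = 0.01424 kg/m³.
(x−vt)²/(4Dt) = (7.8275)²/(4 × 0.116 × 61.3) = 2.154; exp(−2.154) = 0.1160.
C = 0.01424 × 0.1160 = 0.00165 kg/m³.

0.00165 kg/m³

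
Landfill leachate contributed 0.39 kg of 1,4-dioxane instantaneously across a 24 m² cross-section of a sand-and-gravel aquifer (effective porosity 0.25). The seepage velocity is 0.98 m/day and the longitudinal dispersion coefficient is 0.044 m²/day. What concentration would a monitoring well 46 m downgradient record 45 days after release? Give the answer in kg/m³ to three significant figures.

0.00826 kg/m³

For an instantaneous plane source, C(x,t) = M/(n_e·A·√(4πDt)) · exp(−(x−vt)²/(4Dt)), with n_e·A the pore (flow) area.
Plume center vt = 0.98 × 45 = 44.1 m, so the well at 46 m is 1.9 m downgradient of the peak.
√(4πDt) = 4.988 m, giving peak height M/(n_e·A·√(4πDt)) = 0.39/(0.25 × 24 × 4.988) = 0.01303 kg/m³.
(x−vt)²/(4Dt) = (1.9)²/(4 × 0.044 × 45) = 0.4558; exp(−0.4558) = 0.6339.
C = 0.01303 × 0.6339 = 0.00826 kg/m³.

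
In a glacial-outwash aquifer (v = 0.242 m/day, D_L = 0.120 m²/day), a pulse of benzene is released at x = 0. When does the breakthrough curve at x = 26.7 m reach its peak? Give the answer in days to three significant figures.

108 days

For the 1D instantaneous-source solution, setting ∂C/∂t = 0 at fixed x gives v²t² + 2Dt − x² = 0, so t = (√(D² + v²x²) − D)/v².
√(D² + v²x²) = √(0.120² + 0.242² × 26.7²) = 6.463; v² = 0.058564.
t = (6.463 − 0.120)/0.058564 = 108 days (vs. the pure-advection estimate x/v = 110 d).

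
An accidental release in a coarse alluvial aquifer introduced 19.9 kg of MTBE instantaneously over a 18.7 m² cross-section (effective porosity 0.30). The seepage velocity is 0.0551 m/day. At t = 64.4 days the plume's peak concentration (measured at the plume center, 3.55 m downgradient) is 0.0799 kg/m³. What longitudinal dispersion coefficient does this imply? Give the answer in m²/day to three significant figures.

2.44 m²/day

At the plume center C_max = M/(n_e·A·√(4πDt)), so D = M²/(4πt·(n_e·A·C_max)²).
n_e·A·C_max = 0.30 × 18.7 × 0.0799 = 0.4482 kg/m.
D = 19.9²/(4π × 64.4 × 0.4482²) = 2.44 m²/day.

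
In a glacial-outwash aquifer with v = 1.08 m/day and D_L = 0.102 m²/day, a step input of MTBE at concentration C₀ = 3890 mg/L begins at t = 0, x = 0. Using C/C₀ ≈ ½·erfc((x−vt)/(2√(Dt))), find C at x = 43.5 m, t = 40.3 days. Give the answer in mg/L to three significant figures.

1960 mg/L

For a continuous step input, C/C₀ ≈ ½·erfc((x−vt)/(2√(Dt))).
vt = 1.08 × 40.3 = 43.524 m and 2√(Dt) = 2√(0.102 × 40.3) = 4.055 m.
Argument (x−vt)/(2√(Dt)) = (43.5 − 43.524)/4.055 = -0.005919; ½·erfc(-0.005919) = 0.5033.
C = 3890 × 0.5033 = 1960 mg/L.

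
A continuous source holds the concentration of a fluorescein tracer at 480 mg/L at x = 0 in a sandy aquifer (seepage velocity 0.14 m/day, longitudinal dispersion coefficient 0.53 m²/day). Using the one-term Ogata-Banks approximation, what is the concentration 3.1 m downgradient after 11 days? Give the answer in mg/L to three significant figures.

155 mg/L

For a continuous step input, C/C₀ ≈ ½·erfc((x−vt)/(2√(Dt))).
vt = 0.14 × 11 = 1.54 m and 2√(Dt) = 2√(0.53 × 11) = 4.829 m.
Argument (x−vt)/(2√(Dt)) = (3.1 − 1.54)/4.829 = 0.3230; ½·erfc(0.3230) = 0.3239.
C = 480 × 0.3239 = 155 mg/L.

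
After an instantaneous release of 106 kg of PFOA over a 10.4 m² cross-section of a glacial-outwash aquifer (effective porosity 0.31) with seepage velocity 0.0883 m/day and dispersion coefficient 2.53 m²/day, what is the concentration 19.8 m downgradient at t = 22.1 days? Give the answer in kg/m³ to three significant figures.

0.298 kg/m³

For an instantaneous plane source, C(x,t) = M/(n_e·A·√(4πDt)) · exp(−(x−vt)²/(4Dt)), with n_e·A the pore (flow) area.
Plume center vt = 0.0883 × 22.1 = 1.95143 m, so the well at 19.8 m is 17.84857 m downgradient of the peak.
√(4πDt) = 26.51 m, giving peak height M/(n_e·A·√(4πDt)) = 106/(0.31 × 10.4 × 26.51) = 1.240 kg/m³.
(x−vt)²/(4Dt) = (17.84857)²/(4 × 2.53 × 22.1) = 1.424; exp(−1.424) = 0.2407.
C = 1.240 × 0.2407 = 0.298 kg/m³.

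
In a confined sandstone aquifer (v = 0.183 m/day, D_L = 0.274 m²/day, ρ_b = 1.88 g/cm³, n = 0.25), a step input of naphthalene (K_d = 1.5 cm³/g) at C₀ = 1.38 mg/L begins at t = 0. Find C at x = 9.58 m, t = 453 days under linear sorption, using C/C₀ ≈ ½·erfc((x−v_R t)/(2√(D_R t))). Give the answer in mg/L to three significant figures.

0.365 mg/L

Retardation factor R = 1 + ρ_b·K_d/n = 1 + 1.88 × 1.5/0.25 = 12.28.
Sorption retards both mechanisms: v_R = v/R = 0.01490 m/day, D_R = D/R = 0.02231 m²/day.
v_R·t = 0.01490 × 453 = 6.7497 m; 2√(D_R t) = 6.358 m; argument = (9.58 − 6.7497)/6.358 = 0.4452.
C = C₀ × ½·erfc(0.4452) = 1.38 × 0.2645 = 0.365 mg/L.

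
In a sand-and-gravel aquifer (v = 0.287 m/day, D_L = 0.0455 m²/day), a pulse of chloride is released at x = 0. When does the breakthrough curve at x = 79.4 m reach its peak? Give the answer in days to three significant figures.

276 days

For the 1D instantaneous-source solution, setting ∂C/∂t = 0 at fixed x gives v²t² + 2Dt − x² = 0, so t = (√(D² + v²x²) − D)/v².
√(D² + v²x²) = √(0.0455² + 0.287² × 79.4²) = 22.79; v² = 0.082369.
t = (22.79 − 0.0455)/0.082369 = 276 days (vs. the pure-advection estimate x/v = 277 d).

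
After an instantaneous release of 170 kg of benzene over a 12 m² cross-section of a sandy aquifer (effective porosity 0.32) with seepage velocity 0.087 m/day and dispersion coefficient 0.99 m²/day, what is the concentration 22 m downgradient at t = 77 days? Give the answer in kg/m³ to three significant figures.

0.664 kg/m³

For an instantaneous plane source, C(x,t) = M/(n_e·A·√(4πDt)) · exp(−(x−vt)²/(4Dt)), with n_e·A the pore (flow) area.
Plume center vt = 0.087 × 77 = 6.699 m, so the well at 22 m is 15.301 m downgradient of the peak.
√(4πDt) = 30.95 m, giving peak height M/(n_e·A·√(4πDt)) = 170/(0.32 × 12 × 30.95) = 1.430 kg/m³.
(x−vt)²/(4Dt) = (15.301)²/(4 × 0.99 × 77) = 0.7678; exp(−0.7678) = 0.4640.
C = 1.430 × 0.4640 = 0.664 kg/m³.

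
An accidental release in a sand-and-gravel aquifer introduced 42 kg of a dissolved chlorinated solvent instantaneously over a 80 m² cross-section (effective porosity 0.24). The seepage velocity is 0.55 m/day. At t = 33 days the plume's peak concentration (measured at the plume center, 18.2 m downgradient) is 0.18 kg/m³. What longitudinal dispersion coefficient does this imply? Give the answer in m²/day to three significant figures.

0.356 m²/day

At the plume center C_max = M/(n_e·A·√(4πDt)), so D = M²/(4πt·(n_e·A·C_max)²).
n_e·A·C_max = 0.24 × 80 × 0.18 = 3.456 kg/m.
D = 42²/(4π × 33 × 3.456²) = 0.356 m²/day.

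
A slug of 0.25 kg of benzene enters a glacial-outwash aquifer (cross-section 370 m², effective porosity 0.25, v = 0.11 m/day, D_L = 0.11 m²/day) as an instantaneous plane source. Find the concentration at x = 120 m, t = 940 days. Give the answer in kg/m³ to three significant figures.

3.85e-05 kg/m³

For an instantaneous plane source, C(x,t) = M/(n_e·A·√(4πDt)) · exp(−(x−vt)²/(4Dt)), with n_e·A the pore (flow) area.
Plume center vt = 0.11 × 940 = 103.4 m, so the well at 120 m is 16.6 m downgradient of the peak.
√(4πDt) = 36.05 m, giving peak height M/(n_e·A·√(4πDt)) = 0.25/(0.25 × 370 × 36.05) = 7.497e-05 kg/m³.
(x−vt)²/(4Dt) = (16.6)²/(4 × 0.11 × 940) = 0.6662; exp(−0.6662) = 0.5137.
C = 7.497e-05 × 0.5137 = 3.85e-05 kg/m³.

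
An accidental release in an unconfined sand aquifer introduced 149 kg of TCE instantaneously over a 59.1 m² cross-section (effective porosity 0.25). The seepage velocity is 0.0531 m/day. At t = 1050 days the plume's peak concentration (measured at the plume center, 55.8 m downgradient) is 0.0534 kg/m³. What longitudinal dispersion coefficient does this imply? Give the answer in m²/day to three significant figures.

2.70 m²/day

At the plume center C_max = M/(n_e·A·√(4πDt)), so D = M²/(4πt·(n_e·A·C_max)²).
n_e·A·C_max = 0.25 × 59.1 × 0.0534 = 0.7890 kg/m.
D = 149²/(4π × 1050 × 0.7890²) = 2.70 m²/day.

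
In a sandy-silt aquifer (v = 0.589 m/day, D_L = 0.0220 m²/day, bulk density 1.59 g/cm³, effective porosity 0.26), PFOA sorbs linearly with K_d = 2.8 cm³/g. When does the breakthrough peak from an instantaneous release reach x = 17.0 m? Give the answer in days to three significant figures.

Retardation factor R = 1 + ρ_b·K_d/n = 1 + 1.59 × 2.8/0.26 = 18.12.
Sorption retards both mechanisms: v_R = v/R = 0.03251 m/day, D_R = D/R = 0.001214 m²/day.
Peak time from v_R²t² + 2D_R t − x² = 0: t = (√(D_R² + v_R²x²) − D_R)/v_R².
√(D_R² + v_R²x²) = √(0.001214² + 0.03251² × 17.0²) = 0.5527; v_R² = 0.001057.
t = (0.5527 − 0.001214)/0.001057 = 522 days.

522 days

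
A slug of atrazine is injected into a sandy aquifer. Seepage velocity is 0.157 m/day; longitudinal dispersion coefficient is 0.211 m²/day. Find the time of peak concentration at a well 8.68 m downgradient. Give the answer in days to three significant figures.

For the 1D instantaneous-source solution, setting ∂C/∂t = 0 at fixed x gives v²t² + 2Dt − x² = 0, so t = (√(D² + v²x²) − D)/v².
√(D² + v²x²) = √(0.211² + 0.157² × 8.68²) = 1.379; v² = 0.024649.
t = (1.379 − 0.211)/0.024649 = 47.4 days (vs. the pure-advection estimate x/v = 55.3 d).

47.4 days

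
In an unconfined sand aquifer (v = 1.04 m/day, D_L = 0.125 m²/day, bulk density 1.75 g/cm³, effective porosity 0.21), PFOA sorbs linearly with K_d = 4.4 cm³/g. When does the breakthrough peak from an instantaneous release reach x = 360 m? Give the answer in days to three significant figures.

13000 days

Retardation factor R = 1 + ρ_b·K_d/n = 1 + 1.75 × 4.4/0.21 = 37.67.
Sorption retards both mechanisms: v_R = v/R = 0.02761 m/day, D_R = D/R = 0.003318 m²/day.
Peak time from v_R²t² + 2D_R t − x² = 0: t = (√(D_R² + v_R²x²) − D_R)/v_R².
√(D_R² + v_R²x²) = √(0.003318² + 0.02761² × 360²) = 9.940; v_R² = 0.0007623.
t = (9.940 − 0.003318)/0.0007623 = 13000 days.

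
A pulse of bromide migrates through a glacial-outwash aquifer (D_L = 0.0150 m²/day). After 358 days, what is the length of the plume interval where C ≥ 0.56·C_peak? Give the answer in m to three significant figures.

7.06 m

The plume is Gaussian with σ = √(2Dt) = √(2 × 0.0150 × 358) = 3.277 m.
C/C_peak = exp(−Δx²/(2σ²)) = 0.56 ⇒ Δx = σ·√(−2 ln 0.56) = 3.277 × 1.077 = 3.529 m.
Width = 2Δx = 7.06 m.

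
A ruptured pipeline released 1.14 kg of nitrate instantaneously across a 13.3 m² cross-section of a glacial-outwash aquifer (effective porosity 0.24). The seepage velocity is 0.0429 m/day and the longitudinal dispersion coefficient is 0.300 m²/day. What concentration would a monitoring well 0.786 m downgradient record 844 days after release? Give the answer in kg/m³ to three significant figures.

0.00183 kg/m³

For an instantaneous plane source, C(x,t) = M/(n_e·A·√(4πDt)) · exp(−(x−vt)²/(4Dt)), with n_e·A the pore (flow) area.
Plume center vt = 0.0429 × 844 = 36.2076 m, so the well at 0.786 m is 35.4216 m upgradient of the peak.
√(4πDt) = 56.41 m, giving peak height M/(n_e·A·√(4πDt)) = 1.14/(0.24 × 13.3 × 56.41) = 0.006331 kg/m³.
(x−vt)²/(4Dt) = (-35.4216)²/(4 × 0.300 × 844) = 1.239; exp(−1.239) = 0.2897.
C = 0.006331 × 0.2897 = 0.00183 kg/m³.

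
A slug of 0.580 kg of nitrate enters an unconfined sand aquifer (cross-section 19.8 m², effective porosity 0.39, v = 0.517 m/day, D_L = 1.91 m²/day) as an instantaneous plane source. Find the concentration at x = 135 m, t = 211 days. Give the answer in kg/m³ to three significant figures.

0.000696 kg/m³

For an instantaneous plane source, C(x,t) = M/(n_e·A·√(4πDt)) · exp(−(x−vt)²/(4Dt)), with n_e·A the pore (flow) area.
Plume center vt = 0.517 × 211 = 109.087 m, so the well at 135 m is 25.913 m downgradient of the peak.
√(4πDt) = 71.16 m, giving peak height M/(n_e·A·√(4πDt)) = 0.580/(0.39 × 19.8 × 71.16) = 0.001056 kg/m³.
(x−vt)²/(4Dt) = (25.913)²/(4 × 1.91 × 211) = 0.4165; exp(−0.4165) = 0.6594.
C = 0.001056 × 0.6594 = 0.000696 kg/m³.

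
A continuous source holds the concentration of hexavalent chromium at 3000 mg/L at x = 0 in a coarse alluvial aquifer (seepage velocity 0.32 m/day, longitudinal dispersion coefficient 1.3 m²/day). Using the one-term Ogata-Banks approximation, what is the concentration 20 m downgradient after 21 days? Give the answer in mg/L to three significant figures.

108 mg/L

For a continuous step input, C/C₀ ≈ ½·erfc((x−vt)/(2√(Dt))).
vt = 0.32 × 21 = 6.72 m and 2√(Dt) = 2√(1.3 × 21) = 10.45 m.
Argument (x−vt)/(2√(Dt)) = (20 − 6.72)/10.45 = 1.271; ½·erfc(1.271) = 0.03613.
C = 3000 × 0.03613 = 108 mg/L.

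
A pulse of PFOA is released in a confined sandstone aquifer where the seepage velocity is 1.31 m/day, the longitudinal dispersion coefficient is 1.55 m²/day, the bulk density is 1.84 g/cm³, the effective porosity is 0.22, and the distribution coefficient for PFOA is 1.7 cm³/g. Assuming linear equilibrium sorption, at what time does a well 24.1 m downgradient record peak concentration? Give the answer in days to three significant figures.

Retardation factor R = 1 + ρ_b·K_d/n = 1 + 1.84 × 1.7/0.22 = 15.22.
Sorption retards both mechanisms: v_R = v/R = 0.08607 m/day, D_R = D/R = 0.1018 m²/day.
Peak time from v_R²t² + 2D_R t − x² = 0: t = (√(D_R² + v_R²x²) − D_R)/v_R².
√(D_R² + v_R²x²) = √(0.1018² + 0.08607² × 24.1²) = 2.077; v_R² = 0.007408.
t = (2.077 − 0.1018)/0.007408 = 267 days.

267 days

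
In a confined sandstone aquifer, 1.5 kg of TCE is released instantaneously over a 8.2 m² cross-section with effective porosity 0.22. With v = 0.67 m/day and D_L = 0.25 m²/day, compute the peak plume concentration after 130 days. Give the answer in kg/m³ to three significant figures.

The peak of an instantaneous 1D plume sits at x = vt; there the Gaussian factor is 1 and C_max = M/(n_e·A·√(4πDt)), where n_e·A is the pore area the mass is dissolved in.
√(4πDt) = √(4π × 0.25 × 130) = 20.21 m, so C_max = 1.5/(0.22 × 8.2 × 20.21) = 0.0411 kg/m³.

0.0411 kg/m³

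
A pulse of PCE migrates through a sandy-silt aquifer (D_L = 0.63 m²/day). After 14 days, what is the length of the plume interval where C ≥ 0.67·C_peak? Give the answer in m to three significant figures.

The plume is Gaussian with σ = √(2Dt) = √(2 × 0.63 × 14) = 4.200 m.
C/C_peak = exp(−Δx²/(2σ²)) = 0.67 ⇒ Δx = σ·√(−2 ln 0.67) = 4.200 × 0.8950 = 3.759 m.
Width = 2Δx = 7.52 m.

7.52 m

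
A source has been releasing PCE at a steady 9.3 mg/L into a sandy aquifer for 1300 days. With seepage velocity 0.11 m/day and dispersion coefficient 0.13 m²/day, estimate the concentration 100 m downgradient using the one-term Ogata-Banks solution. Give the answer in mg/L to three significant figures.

9.21 mg/L

For a continuous step input, C/C₀ ≈ ½·erfc((x−vt)/(2√(Dt))).
vt = 0.11 × 1300 = 143 m and 2√(Dt) = 2√(0.13 × 1300) = 26.00 m.
Argument (x−vt)/(2√(Dt)) = (100 − 143)/26.00 = -1.654; ½·erfc(-1.654) = 0.9903.
C = 9.3 × 0.9903 = 9.21 mg/L.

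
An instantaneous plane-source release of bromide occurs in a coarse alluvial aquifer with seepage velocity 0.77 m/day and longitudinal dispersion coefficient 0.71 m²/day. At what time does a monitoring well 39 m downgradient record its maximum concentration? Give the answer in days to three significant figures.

49.5 days

For the 1D instantaneous-source solution, setting ∂C/∂t = 0 at fixed x gives v²t² + 2Dt − x² = 0, so t = (√(D² + v²x²) − D)/v².
√(D² + v²x²) = √(0.71² + 0.77² × 39²) = 30.04; v² = 0.5929.
t = (30.04 − 0.71)/0.5929 = 49.5 days (vs. the pure-advection estimate x/v = 50.6 d).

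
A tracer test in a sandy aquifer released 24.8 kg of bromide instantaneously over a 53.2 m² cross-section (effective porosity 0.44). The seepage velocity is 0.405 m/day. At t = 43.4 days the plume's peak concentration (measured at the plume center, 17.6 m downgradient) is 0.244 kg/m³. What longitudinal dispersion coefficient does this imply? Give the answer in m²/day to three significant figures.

0.0346 m²/day

At the plume center C_max = M/(n_e·A·√(4πDt)), so D = M²/(4πt·(n_e·A·C_max)²).
n_e·A·C_max = 0.44 × 53.2 × 0.244 = 5.712 kg/m.
D = 24.8²/(4π × 43.4 × 5.712²) = 0.0346 m²/day.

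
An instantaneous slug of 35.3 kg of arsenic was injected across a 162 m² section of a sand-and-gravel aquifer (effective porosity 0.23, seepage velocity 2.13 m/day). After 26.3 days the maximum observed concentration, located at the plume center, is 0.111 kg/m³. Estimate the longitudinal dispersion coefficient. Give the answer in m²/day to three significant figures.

0.220 m²/day

At the plume center C_max = M/(n_e·A·√(4πDt)), so D = M²/(4πt·(n_e·A·C_max)²).
n_e·A·C_max = 0.23 × 162 × 0.111 = 4.136 kg/m.
D = 35.3²/(4π × 26.3 × 4.136²) = 0.220 m²/day.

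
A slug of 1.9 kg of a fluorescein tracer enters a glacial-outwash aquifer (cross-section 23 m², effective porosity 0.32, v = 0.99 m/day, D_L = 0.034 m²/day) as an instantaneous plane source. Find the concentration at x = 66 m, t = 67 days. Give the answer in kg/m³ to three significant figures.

0.0477 kg/m³

For an instantaneous plane source, C(x,t) = M/(n_e·A·√(4πDt)) · exp(−(x−vt)²/(4Dt)), with n_e·A the pore (flow) area.
Plume center vt = 0.99 × 67 = 66.33 m, so the well at 66 m is 0.33 m upgradient of the peak.
√(4πDt) = 5.350 m, giving peak height M/(n_e·A·√(4πDt)) = 1.9/(0.32 × 23 × 5.350) = 0.04825 kg/m³.
(x−vt)²/(4Dt) = (-0.33)²/(4 × 0.034 × 67) = 0.01195; exp(−0.01195) = 0.9881.
C = 0.04825 × 0.9881 = 0.0477 kg/m³.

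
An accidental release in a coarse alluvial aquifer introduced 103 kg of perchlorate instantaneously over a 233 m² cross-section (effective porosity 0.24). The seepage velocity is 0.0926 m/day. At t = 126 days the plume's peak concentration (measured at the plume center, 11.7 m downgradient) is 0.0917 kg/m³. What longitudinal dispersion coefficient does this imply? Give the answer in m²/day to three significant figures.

0.255 m²/day

At the plume center C_max = M/(n_e·A·√(4πDt)), so D = M²/(4πt·(n_e·A·C_max)²).
n_e·A·C_max = 0.24 × 233 × 0.0917 = 5.128 kg/m.
D = 103²/(4π × 126 × 5.128²) = 0.255 m²/day.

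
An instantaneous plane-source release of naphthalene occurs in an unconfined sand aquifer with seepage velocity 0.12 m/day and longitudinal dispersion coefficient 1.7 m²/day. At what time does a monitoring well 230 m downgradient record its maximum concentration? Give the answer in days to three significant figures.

1800 days

For the 1D instantaneous-source solution, setting ∂C/∂t = 0 at fixed x gives v²t² + 2Dt − x² = 0, so t = (√(D² + v²x²) − D)/v².
√(D² + v²x²) = √(1.7² + 0.12² × 230²) = 27.65; v² = 0.0144.
t = (27.65 − 1.7)/0.0144 = 1800 days (vs. the pure-advection estimate x/v = 1920 d).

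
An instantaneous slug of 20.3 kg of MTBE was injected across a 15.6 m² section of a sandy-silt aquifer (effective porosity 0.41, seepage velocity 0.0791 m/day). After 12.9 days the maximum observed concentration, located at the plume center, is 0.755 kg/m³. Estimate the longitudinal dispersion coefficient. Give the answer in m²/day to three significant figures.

At the plume center C_max = M/(n_e·A·√(4πDt)), so D = M²/(4πt·(n_e·A·C_max)²).
n_e·A·C_max = 0.41 × 15.6 × 0.755 = 4.829 kg/m.
D = 20.3²/(4π × 12.9 × 4.829²) = 0.109 m²/day.

0.109 m²/day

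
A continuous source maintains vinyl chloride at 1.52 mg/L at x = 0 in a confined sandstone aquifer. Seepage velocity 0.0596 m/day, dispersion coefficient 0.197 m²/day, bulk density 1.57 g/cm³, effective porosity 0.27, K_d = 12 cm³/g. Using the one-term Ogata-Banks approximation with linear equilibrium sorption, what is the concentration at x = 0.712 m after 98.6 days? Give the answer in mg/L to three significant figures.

0.301 mg/L

Retardation factor R = 1 + ρ_b·K_d/n = 1 + 1.57 × 12/0.27 = 70.78.
Sorption retards both mechanisms: v_R = v/R = 0.0008420 m/day, D_R = D/R = 0.002783 m²/day.
v_R·t = 0.0008420 × 98.6 = 0.0830212 m; 2√(D_R t) = 1.048 m; argument = (0.712 − 0.0830212)/1.048 = 0.6002.
C = C₀ × ½·erfc(0.6002) = 1.52 × 0.1980 = 0.301 mg/L.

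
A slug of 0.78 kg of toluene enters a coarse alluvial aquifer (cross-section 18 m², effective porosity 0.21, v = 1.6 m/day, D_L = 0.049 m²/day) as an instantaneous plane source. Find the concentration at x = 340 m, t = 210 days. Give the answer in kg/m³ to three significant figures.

0.0123 kg/m³

For an instantaneous plane source, C(x,t) = M/(n_e·A·√(4πDt)) · exp(−(x−vt)²/(4Dt)), with n_e·A the pore (flow) area.
Plume center vt = 1.6 × 210 = 336 m, so the well at 340 m is 4 m downgradient of the peak.
√(4πDt) = 11.37 m, giving peak height M/(n_e·A·√(4πDt)) = 0.78/(0.21 × 18 × 11.37) = 0.01815 kg/m³.
(x−vt)²/(4Dt) = (4)²/(4 × 0.049 × 210) = 0.3887; exp(−0.3887) = 0.6779.
C = 0.01815 × 0.6779 = 0.0123 kg/m³.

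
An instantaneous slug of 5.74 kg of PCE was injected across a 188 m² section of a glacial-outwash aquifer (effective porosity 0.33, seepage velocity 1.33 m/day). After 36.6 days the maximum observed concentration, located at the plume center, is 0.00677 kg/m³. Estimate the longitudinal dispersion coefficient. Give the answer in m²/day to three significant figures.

At the plume center C_max = M/(n_e·A·√(4πDt)), so D = M²/(4πt·(n_e·A·C_max)²).
n_e·A·C_max = 0.33 × 188 × 0.00677 = 0.4200 kg/m.
D = 5.74²/(4π × 36.6 × 0.4200²) = 0.406 m²/day.

0.406 m²/day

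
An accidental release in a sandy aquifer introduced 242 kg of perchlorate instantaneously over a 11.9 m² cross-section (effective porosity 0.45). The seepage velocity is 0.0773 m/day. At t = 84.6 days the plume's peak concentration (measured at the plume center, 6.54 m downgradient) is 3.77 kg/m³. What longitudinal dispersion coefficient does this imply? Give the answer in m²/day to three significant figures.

0.135 m²/day

At the plume center C_max = M/(n_e·A·√(4πDt)), so D = M²/(4πt·(n_e·A·C_max)²).
n_e·A·C_max = 0.45 × 11.9 × 3.77 = 20.19 kg/m.
D = 242²/(4π × 84.6 × 20.19²) = 0.135 m²/day.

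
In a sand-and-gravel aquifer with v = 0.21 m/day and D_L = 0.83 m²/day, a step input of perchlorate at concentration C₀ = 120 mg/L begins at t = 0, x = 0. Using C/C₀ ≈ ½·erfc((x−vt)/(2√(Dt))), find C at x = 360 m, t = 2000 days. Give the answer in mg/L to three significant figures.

For a continuous step input, C/C₀ ≈ ½·erfc((x−vt)/(2√(Dt))).
vt = 0.21 × 2000 = 420 m and 2√(Dt) = 2√(0.83 × 2000) = 81.49 m.
Argument (x−vt)/(2√(Dt)) = (360 − 420)/81.49 = -0.7363; ½·erfc(-0.7363) = 0.8511.
C = 120 × 0.8511 = 102 mg/L.

102 mg/L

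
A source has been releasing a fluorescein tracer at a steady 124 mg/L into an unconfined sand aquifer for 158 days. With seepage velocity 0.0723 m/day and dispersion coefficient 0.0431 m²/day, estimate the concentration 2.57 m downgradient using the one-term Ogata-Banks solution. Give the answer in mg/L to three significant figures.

For a continuous step input, C/C₀ ≈ ½·erfc((x−vt)/(2√(Dt))).
vt = 0.0723 × 158 = 11.4234 m and 2√(Dt) = 2√(0.0431 × 158) = 5.219 m.
Argument (x−vt)/(2√(Dt)) = (2.57 − 11.4234)/5.219 = -1.696; ½·erfc(-1.696) = 0.9918.
C = 124 × 0.9918 = 123 mg/L.

123 mg/L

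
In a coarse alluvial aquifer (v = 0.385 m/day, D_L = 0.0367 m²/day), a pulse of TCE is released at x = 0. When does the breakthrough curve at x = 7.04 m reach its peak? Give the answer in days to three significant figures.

For the 1D instantaneous-source solution, setting ∂C/∂t = 0 at fixed x gives v²t² + 2Dt − x² = 0, so t = (√(D² + v²x²) − D)/v².
√(D² + v²x²) = √(0.0367² + 0.385² × 7.04²) = 2.711; v² = 0.148225.
t = (2.711 − 0.0367)/0.148225 = 18.0 days (vs. the pure-advection estimate x/v = 18.3 d).

18.0 days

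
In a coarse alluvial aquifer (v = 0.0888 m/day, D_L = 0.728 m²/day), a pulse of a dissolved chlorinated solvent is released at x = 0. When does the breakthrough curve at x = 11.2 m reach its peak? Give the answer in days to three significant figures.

64.0 days

For the 1D instantaneous-source solution, setting ∂C/∂t = 0 at fixed x gives v²t² + 2Dt − x² = 0, so t = (√(D² + v²x²) − D)/v².
√(D² + v²x²) = √(0.728² + 0.0888² × 11.2²) = 1.233; v² = 0.00788544.
t = (1.233 − 0.728)/0.00788544 = 64.0 days (vs. the pure-advection estimate x/v = 126 d).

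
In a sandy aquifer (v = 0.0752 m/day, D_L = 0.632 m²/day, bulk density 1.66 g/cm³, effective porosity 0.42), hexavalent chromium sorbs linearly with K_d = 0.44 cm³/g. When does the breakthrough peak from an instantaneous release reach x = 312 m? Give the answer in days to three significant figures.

Retardation factor R = 1 + ρ_b·K_d/n = 1 + 1.66 × 0.44/0.42 = 2.739.
Sorption retards both mechanisms: v_R = v/R = 0.02746 m/day, D_R = D/R = 0.2307 m²/day.
Peak time from v_R²t² + 2D_R t − x² = 0: t = (√(D_R² + v_R²x²) − D_R)/v_R².
√(D_R² + v_R²x²) = √(0.2307² + 0.02746² × 312²) = 8.571; v_R² = 0.0007541.
t = (8.571 − 0.2307)/0.0007541 = 11100 days.

11100 days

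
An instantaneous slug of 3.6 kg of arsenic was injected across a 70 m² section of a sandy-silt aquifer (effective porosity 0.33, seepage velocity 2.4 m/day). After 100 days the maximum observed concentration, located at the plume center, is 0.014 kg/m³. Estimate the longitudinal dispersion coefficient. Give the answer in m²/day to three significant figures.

At the plume center C_max = M/(n_e·A·√(4πDt)), so D = M²/(4πt·(n_e·A·C_max)²).
n_e·A·C_max = 0.33 × 70 × 0.014 = 0.3234 kg/m.
D = 3.6²/(4π × 100 × 0.3234²) = 0.0986 m²/day.

0.0986 m²/day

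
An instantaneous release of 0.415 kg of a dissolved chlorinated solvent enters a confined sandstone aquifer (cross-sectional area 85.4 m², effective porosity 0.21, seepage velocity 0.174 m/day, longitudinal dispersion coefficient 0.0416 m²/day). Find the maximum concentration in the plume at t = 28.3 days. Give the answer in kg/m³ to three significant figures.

The peak of an instantaneous 1D plume sits at x = vt; there the Gaussian factor is 1 and C_max = M/(n_e·A·√(4πDt)), where n_e·A is the pore area the mass is dissolved in.
√(4πDt) = √(4π × 0.0416 × 28.3) = 3.846 m, so C_max = 0.415/(0.21 × 85.4 × 3.846) = 0.00602 kg/m³.

0.00602 kg/m³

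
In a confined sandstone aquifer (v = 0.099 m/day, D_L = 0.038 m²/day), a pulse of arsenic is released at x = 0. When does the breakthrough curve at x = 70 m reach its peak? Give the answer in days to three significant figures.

For the 1D instantaneous-source solution, setting ∂C/∂t = 0 at fixed x gives v²t² + 2Dt − x² = 0, so t = (√(D² + v²x²) − D)/v².
√(D² + v²x²) = √(0.038² + 0.099² × 70²) = 6.930; v² = 0.009801.
t = (6.930 − 0.038)/0.009801 = 703 days (vs. the pure-advection estimate x/v = 707 d).

703 days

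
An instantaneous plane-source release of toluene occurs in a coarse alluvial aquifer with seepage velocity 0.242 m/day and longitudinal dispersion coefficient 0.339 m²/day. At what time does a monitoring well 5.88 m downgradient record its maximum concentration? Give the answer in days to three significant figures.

For the 1D instantaneous-source solution, setting ∂C/∂t = 0 at fixed x gives v²t² + 2Dt − x² = 0, so t = (√(D² + v²x²) − D)/v².
√(D² + v²x²) = √(0.339² + 0.242² × 5.88²) = 1.463; v² = 0.058564.
t = (1.463 − 0.339)/0.058564 = 19.2 days (vs. the pure-advection estimate x/v = 24.3 d).

19.2 days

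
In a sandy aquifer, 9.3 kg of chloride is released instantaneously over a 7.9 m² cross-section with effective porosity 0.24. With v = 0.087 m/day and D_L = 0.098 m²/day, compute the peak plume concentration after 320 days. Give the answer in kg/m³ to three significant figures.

The peak of an instantaneous 1D plume sits at x = vt; there the Gaussian factor is 1 and C_max = M/(n_e·A·√(4πDt)), where n_e·A is the pore area the mass is dissolved in.
√(4πDt) = √(4π × 0.098 × 320) = 19.85 m, so C_max = 9.3/(0.24 × 7.9 × 19.85) = 0.247 kg/m³.

0.247 kg/m³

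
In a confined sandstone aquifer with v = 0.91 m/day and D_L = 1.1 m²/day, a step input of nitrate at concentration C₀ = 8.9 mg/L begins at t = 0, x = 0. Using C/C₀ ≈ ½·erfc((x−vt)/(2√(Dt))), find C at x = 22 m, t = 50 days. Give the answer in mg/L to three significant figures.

For a continuous step input, C/C₀ ≈ ½·erfc((x−vt)/(2√(Dt))).
vt = 0.91 × 50 = 45.5 m and 2√(Dt) = 2√(1.1 × 50) = 14.83 m.
Argument (x−vt)/(2√(Dt)) = (22 − 45.5)/14.83 = -1.585; ½·erfc(-1.585) = 0.9875.
C = 8.9 × 0.9875 = 8.79 mg/L.

8.79 mg/L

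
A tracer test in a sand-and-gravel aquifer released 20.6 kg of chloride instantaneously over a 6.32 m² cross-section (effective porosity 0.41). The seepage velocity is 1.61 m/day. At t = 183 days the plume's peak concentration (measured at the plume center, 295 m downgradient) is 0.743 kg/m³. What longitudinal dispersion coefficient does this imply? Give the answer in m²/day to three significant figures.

0.0498 m²/day

At the plume center C_max = M/(n_e·A·√(4πDt)), so D = M²/(4πt·(n_e·A·C_max)²).
n_e·A·C_max = 0.41 × 6.32 × 0.743 = 1.925 kg/m.
D = 20.6²/(4π × 183 × 1.925²) = 0.0498 m²/day.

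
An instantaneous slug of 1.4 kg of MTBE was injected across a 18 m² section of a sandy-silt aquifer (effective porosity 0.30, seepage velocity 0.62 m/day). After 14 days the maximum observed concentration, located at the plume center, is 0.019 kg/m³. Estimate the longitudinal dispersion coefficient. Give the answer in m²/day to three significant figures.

1.06 m²/day

At the plume center C_max = M/(n_e·A·√(4πDt)), so D = M²/(4πt·(n_e·A·C_max)²).
n_e·A·C_max = 0.30 × 18 × 0.019 = 0.1026 kg/m.
D = 1.4²/(4π × 14 × 0.1026²) = 1.06 m²/day.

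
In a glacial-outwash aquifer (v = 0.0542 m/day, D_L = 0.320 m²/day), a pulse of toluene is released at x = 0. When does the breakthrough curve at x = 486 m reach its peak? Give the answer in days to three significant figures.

For the 1D instantaneous-source solution, setting ∂C/∂t = 0 at fixed x gives v²t² + 2Dt − x² = 0, so t = (√(D² + v²x²) − D)/v².
√(D² + v²x²) = √(0.320² + 0.0542² × 486²) = 26.34; v² = 0.00293764.
t = (26.34 − 0.320)/0.00293764 = 8860 days (vs. the pure-advection estimate x/v = 8970 d).

8860 days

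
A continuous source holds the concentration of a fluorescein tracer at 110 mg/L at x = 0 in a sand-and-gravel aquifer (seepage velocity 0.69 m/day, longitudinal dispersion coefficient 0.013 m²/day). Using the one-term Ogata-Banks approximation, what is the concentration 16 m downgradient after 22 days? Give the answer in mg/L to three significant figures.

For a continuous step input, C/C₀ ≈ ½·erfc((x−vt)/(2√(Dt))).
vt = 0.69 × 22 = 15.18 m and 2√(Dt) = 2√(0.013 × 22) = 1.070 m.
Argument (x−vt)/(2√(Dt)) = (16 − 15.18)/1.070 = 0.7664; ½·erfc(0.7664) = 0.1392.
C = 110 × 0.1392 = 15.3 mg/L.

15.3 mg/L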